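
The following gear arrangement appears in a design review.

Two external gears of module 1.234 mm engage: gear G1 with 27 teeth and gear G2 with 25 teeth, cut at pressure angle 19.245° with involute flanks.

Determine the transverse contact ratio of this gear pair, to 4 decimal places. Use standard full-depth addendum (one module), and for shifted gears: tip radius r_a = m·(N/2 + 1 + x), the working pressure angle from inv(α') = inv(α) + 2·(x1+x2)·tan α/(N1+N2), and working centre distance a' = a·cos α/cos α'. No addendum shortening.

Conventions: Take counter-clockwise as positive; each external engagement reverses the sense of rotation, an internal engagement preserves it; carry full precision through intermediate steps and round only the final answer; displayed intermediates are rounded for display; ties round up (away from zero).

topology: single-mesh involute geometry — m = 1.234, 27T/25T pair
base radii: r_b1 = 15.728058, r_b2 = 14.563017
tip radii: r_a1 = 17.893000, r_a2 = 16.659000
no profile shift: α' = α, a' = a
action lengths: √(r_a1²−r_b1²) = 8.531567, √(r_a2²−r_b2²) = 8.089550
base pitch p_b = π·m·cos α = 3.660085
CR = (8.531567 + 8.089550 − 32.084000·sin 19.24500°)/3.660085 = 1.651865
contact ratio ≈ 1.6519

1.6519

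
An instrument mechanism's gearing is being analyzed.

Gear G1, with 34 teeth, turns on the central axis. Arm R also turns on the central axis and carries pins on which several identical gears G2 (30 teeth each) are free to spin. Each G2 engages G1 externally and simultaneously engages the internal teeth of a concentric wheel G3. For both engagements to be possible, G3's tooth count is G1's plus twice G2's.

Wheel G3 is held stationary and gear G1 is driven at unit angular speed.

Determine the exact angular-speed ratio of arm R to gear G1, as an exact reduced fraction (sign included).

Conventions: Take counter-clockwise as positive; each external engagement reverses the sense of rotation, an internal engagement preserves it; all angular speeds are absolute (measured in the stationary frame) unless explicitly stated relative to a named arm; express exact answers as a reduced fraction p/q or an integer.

topology: planetary set — G1 34T / G2 30T / G3 94T, arm = carrier (Willis)
ring teeth: 34 + 2·30 = 94
34(ω_sun−ω_arm) = −94(ω_ring−ω_arm),  ω_ring = 0, ω_sun = 1
34(1−ω_arm) = −94(0−ω_arm)  ⇒  128·ω_arm = 34  ⇒  ω_arm = 17/64
ω_out/ω_in = 17/64

17/64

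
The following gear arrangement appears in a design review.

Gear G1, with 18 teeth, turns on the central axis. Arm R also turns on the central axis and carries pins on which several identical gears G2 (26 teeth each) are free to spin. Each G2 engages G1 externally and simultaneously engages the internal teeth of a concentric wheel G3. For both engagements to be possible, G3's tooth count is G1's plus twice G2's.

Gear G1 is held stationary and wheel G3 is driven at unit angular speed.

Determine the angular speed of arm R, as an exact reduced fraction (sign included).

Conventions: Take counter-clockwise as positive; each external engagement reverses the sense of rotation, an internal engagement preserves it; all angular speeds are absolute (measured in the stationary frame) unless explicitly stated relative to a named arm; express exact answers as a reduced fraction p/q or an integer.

35/44

recognized (axles ride arm R): planetary set, 18/26/70 teeth
ring teeth: 18 + 2·26 = 70
18(ω_sun−ω_arm) = −70(ω_ring−ω_arm),  ω_sun = 0, ω_ring = 1
18(0−ω_arm) = −70(1−ω_arm)  ⇒  88·ω_arm = 70  ⇒  ω_arm = 35/44
exact speed ratio = 35/44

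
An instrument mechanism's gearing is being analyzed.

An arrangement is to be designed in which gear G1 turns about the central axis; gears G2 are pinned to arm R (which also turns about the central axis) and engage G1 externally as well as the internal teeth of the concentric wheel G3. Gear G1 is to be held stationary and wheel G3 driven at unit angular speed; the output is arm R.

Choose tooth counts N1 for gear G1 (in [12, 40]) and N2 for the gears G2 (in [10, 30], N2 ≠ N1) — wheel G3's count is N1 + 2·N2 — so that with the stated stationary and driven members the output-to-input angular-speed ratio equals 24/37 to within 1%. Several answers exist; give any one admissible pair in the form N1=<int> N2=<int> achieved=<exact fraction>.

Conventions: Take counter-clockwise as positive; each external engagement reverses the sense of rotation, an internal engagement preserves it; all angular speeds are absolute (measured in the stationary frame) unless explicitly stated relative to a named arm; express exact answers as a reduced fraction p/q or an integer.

N1=26 N2=11 achieved=24/37

class = planetary set [ratio 24/37 wanted; Willis about the carrier]
Willis with ω_sun = 0: ω_arm/ω_ring = N3/(N1+N3); set equal to 24/37  ⇒  N3/N1 = (24/37)/(1 − 24/37) = 24/13
N3 = N1 + 2·N2  ⇒  N2/N1 = (N3/N1 − 1)/2 = (24/13 − 1)/2 = 11/26
smallest multiple with N1 ≥ 12 and N2 ≥ 10: k = 1  ⇒  N1 = 1·26 = 26, N2 = 1·11 = 11 (N1 ≤ 40, N2 ≤ 30, N2 ≠ N1 ✓), N3 = 26 + 2·11 = 48
check: N3/(N1+N3) with N1 = 26, N3 = 48 gives 24/37; |achieved − target| = 0 ≤ 6/925 ✓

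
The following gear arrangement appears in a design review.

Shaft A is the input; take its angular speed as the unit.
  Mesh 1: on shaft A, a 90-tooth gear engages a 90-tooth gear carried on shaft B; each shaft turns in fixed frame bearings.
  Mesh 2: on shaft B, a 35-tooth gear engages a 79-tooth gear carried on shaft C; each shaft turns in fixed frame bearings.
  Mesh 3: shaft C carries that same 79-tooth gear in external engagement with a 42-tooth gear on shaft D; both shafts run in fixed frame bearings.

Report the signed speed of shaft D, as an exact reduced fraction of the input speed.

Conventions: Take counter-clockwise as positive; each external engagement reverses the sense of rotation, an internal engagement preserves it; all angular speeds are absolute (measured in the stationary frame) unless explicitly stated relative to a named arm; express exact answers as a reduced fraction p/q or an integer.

-5/6

3-mesh fixed-axis compound train (all bearings frame-fixed)
mesh 1 [90T→90T]: |ω|/ω_in = 1×90/90 = 1, sense flips to −
mesh 2 [35T→79T]: |ω|/ω_in = 1×35/79 = 35/79, sense flips to +
mesh 3 [79T→42T]: |ω|/ω_in = (35/79)×79/42 = 5/6, sense flips to −
signed output speed (× input speed) = -5/6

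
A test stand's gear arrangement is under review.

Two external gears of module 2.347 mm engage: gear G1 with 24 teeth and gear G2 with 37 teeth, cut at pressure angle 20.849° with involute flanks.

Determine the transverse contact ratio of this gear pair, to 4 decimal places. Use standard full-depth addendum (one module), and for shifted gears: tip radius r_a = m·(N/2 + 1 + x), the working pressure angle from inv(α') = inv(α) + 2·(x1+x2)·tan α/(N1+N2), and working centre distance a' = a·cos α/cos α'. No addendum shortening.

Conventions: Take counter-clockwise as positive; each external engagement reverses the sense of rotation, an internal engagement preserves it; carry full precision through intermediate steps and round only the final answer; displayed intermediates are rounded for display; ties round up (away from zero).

recognized (one external pair, fixed centres): single-mesh tooth geometry, m = 2.347, N1 = 24, N2 = 37
base radii: r_b1 = 26.319868, r_b2 = 40.576462
tip radii: r_a1 = 30.511000, r_a2 = 45.766500
no profile shift: α' = α, a' = a
action lengths: √(r_a1²−r_b1²) = 15.433266, √(r_a2²−r_b2²) = 21.168921
base pitch p_b = π·m·cos α = 6.890525
CR = (15.433266 + 21.168921 − 71.583500·sin 20.84900°)/6.890525 = 1.614560
contact ratio ≈ 1.6146

1.6146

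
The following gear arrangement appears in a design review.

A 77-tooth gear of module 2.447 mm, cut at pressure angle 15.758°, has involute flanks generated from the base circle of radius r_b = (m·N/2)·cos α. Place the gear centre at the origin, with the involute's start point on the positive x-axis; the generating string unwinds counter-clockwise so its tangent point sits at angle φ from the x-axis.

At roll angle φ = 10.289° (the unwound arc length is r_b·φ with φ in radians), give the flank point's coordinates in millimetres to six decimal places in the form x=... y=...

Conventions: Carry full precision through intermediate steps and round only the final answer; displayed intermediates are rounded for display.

x=92.119029 y=0.174457

recognized (one wheel, involute flank): single-mesh tooth geometry, m = 2.447, N = 77
pitch radius r_p = m·N/2 = 2.447·77/2 = 94.209500
base radius r_b = r_p·cos α = 94.209500·cos 15.758° = 90.668855
roll angle φ = 10.289° = 0.17957693 rad
x = r_b·(cos φ + φ·sin φ) = 92.119029
y = r_b·(sin φ − φ·cos φ) = 0.174457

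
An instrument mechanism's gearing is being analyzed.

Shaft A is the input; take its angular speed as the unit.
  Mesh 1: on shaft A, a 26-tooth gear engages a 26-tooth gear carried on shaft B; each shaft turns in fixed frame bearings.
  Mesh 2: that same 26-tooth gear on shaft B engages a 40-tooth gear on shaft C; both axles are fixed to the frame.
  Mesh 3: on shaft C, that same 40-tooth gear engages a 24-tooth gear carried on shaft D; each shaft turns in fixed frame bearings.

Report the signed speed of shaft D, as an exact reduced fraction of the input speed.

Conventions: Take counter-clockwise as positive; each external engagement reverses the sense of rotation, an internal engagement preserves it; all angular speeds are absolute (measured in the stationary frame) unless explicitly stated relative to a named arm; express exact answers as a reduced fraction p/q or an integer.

3-mesh fixed-axis compound train (all bearings frame-fixed)
mesh 1 [26T→26T]: |ω|/ω_in = 1×26/26 = 1, sense flips to −
mesh 2 [26T→40T]: |ω|/ω_in = 1×26/40 = 13/20, sense flips to +
mesh 3 [40T→24T]: |ω|/ω_in = (13/20)×40/24 = 13/12, sense flips to −
signed output speed (× input speed) = -13/12

-13/12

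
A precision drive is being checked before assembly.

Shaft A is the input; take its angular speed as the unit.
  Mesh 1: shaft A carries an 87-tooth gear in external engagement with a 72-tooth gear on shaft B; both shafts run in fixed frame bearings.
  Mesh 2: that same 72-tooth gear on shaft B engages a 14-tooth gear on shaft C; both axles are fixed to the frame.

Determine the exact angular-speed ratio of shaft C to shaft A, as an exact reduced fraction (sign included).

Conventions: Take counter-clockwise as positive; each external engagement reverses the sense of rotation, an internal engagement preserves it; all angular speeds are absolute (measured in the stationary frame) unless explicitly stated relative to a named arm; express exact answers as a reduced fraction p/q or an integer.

class = fixed-axis compound train [2 meshes; 2 ratios multiply, 2 sense flips]
mesh 1 [87T→72T]: running ratio 29/24, sense −
mesh 2 [72T→14T]: running ratio 87/14, sense +
ω_out/ω_in = 87/14

87/14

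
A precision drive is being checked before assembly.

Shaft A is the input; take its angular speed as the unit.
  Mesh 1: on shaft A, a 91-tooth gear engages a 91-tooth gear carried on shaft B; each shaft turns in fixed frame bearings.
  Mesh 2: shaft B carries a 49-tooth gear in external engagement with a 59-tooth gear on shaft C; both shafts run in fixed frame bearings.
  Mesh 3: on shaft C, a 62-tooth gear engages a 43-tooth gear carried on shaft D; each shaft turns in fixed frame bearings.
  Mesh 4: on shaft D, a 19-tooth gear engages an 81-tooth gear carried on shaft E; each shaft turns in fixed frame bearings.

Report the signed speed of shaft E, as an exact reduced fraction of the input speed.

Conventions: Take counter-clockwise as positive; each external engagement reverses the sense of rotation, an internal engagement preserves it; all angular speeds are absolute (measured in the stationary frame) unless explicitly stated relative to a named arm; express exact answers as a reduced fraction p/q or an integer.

57722/205497

4-mesh fixed-axis compound train (all bearings frame-fixed)
mesh 1 [91T→91T]: |ω|/ω_in = 1×91/91 = 1, sense flips to −
mesh 2 [49T→59T]: |ω|/ω_in = 1×49/59 = 49/59, sense flips to +
mesh 3 [62T→43T]: |ω|/ω_in = (49/59)×62/43 = 3038/2537, sense flips to −
mesh 4 [19T→81T]: |ω|/ω_in = (3038/2537)×19/81 = 57722/205497, sense flips to +
signed output speed (× input speed) = 57722/205497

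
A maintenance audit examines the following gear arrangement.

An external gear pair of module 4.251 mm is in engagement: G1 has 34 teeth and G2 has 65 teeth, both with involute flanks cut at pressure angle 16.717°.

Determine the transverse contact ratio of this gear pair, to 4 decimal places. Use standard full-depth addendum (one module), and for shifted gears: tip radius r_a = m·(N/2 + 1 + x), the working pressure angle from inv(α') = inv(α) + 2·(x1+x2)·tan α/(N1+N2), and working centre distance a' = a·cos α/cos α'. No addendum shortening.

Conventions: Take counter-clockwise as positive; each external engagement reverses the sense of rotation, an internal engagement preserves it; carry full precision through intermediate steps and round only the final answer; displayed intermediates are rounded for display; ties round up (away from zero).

topology: single-mesh involute geometry — m = 4.251, 34T/65T pair
base radii: r_b1 = 69.212794, r_b2 = 132.318576
tip radii: r_a1 = 76.518000, r_a2 = 142.408500
no profile shift: α' = α, a' = a
action lengths: √(r_a1²−r_b1²) = 32.628109, √(r_a2²−r_b2²) = 52.649552
base pitch p_b = π·m·cos α = 12.790494
CR = (32.628109 + 52.649552 − 210.424500·sin 16.71700°)/12.790494 = 1.935044
contact ratio ≈ 1.9350

1.9350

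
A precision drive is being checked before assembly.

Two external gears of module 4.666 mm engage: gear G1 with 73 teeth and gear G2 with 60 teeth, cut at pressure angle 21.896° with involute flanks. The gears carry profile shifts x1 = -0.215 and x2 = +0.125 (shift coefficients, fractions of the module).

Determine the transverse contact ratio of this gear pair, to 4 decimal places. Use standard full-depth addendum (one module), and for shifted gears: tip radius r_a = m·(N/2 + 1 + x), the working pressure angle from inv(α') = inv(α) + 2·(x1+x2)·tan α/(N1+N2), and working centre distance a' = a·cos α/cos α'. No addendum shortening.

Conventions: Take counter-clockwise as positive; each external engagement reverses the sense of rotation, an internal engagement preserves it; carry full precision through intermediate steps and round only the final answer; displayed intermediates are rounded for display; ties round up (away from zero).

class = single-mesh tooth geometry [involute pair 73T × 60T, m = 4.666]
base radii: r_b1 = 158.023299, r_b2 = 129.882164
tip radii: r_a1 = 173.971810, r_a2 = 145.229250
inv(α') = inv(21.896°) + 2·(-0.215+0.125)·tan α/(73+60) = 0.01921509  ⇒  α' = 21.70116°
a' = a·cos α / cos α' = 310.2890·cos 21.896°/cos 21.70116° = 309.867278
action lengths: √(r_a1²−r_b1²) = 72.765567, √(r_a2²−r_b2²) = 64.978140
base pitch p_b = π·m·cos α = 13.601228
CR = (72.765567 + 64.978140 − 309.867278·sin 21.70116°)/13.601228 = 1.703189
contact ratio ≈ 1.7032

1.7032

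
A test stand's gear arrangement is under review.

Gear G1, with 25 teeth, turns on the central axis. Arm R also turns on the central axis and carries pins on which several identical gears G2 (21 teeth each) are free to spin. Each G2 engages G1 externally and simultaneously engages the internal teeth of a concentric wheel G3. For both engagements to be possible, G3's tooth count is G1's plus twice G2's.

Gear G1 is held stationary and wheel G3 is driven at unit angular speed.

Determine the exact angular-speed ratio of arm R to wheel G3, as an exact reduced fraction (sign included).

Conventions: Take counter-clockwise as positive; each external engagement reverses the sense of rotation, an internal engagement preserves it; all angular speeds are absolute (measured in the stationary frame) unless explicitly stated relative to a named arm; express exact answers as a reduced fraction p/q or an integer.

planetary set (25T centre, 21T on arm, 67T internal) — Willis relation
ring teeth: 25 + 2·21 = 67
25(ω_sun−ω_arm) = −67(ω_ring−ω_arm),  ω_sun = 0, ω_ring = 1
25(0−ω_arm) = −67(1−ω_arm)  ⇒  92·ω_arm = 67  ⇒  ω_arm = 67/92
ω_out/ω_in = 67/92

67/92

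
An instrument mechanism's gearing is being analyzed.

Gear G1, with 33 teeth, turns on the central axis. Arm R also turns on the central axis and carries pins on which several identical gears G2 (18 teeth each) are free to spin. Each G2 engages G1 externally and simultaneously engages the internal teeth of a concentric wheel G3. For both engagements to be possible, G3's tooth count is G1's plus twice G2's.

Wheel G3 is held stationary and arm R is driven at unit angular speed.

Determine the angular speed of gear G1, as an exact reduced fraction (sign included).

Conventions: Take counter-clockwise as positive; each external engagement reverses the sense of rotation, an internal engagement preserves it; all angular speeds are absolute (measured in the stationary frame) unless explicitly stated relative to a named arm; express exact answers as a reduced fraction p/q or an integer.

topology: planetary set — G1 33T / G2 18T / G3 69T, arm = carrier (Willis)
ring teeth: 33 + 2·18 = 69
33(ω_sun−ω_arm) = −69(ω_ring−ω_arm),  ω_ring = 0, ω_arm = 1
ω_sun = 1 − (69/33)(0−1) = 34/11
exact speed ratio = 34/11

34/11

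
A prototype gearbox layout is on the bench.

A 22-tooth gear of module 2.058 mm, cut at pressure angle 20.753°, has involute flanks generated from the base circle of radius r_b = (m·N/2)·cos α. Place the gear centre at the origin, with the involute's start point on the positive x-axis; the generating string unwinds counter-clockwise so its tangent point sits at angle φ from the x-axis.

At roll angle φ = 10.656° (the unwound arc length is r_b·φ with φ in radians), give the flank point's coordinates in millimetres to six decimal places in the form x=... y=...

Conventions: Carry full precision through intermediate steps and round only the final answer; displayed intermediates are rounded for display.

x=21.532126 y=0.045237

single-mesh involute tooth geometry (22T wheel at module 2.058)
pitch radius r_p = m·N/2 = 2.058·22/2 = 22.638000
base radius r_b = r_p·cos α = 22.638000·cos 20.753° = 21.169171
roll angle φ = 10.656° = 0.18598229 rad
x = r_b·(cos φ + φ·sin φ) = 21.532126
y = r_b·(sin φ − φ·cos φ) = 0.045237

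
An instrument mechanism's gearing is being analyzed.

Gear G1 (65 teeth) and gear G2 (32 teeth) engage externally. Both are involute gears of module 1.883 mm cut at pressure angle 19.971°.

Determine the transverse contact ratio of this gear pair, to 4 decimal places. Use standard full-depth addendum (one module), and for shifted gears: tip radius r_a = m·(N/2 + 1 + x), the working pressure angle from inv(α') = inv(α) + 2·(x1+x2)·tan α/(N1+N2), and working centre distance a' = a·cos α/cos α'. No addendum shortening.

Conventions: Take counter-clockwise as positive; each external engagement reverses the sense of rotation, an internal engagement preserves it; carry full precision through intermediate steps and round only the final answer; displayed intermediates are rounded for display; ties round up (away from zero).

1.7338

class = single-mesh tooth geometry [involute pair 65T × 32T, m = 1.883]
base radii: r_b1 = 57.517426, r_b2 = 28.316271
tip radii: r_a1 = 63.080500, r_a2 = 32.011000
no profile shift: α' = α, a' = a
action lengths: √(r_a1²−r_b1²) = 25.901645, √(r_a2²−r_b2²) = 14.929598
base pitch p_b = π·m·cos α = 5.559887
CR = (25.901645 + 14.929598 − 91.325500·sin 19.97100°)/5.559887 = 1.733762
contact ratio ≈ 1.7338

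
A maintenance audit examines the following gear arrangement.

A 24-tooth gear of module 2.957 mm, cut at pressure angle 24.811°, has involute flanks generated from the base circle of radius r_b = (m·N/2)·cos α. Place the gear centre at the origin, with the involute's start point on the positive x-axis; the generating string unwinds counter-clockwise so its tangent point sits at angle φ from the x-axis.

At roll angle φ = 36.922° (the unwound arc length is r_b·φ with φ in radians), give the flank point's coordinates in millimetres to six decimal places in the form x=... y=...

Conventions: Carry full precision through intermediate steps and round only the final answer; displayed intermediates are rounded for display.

x=38.217865 y=2.755478

recognized (one wheel, involute flank): single-mesh tooth geometry, m = 2.957, N = 24
pitch radius r_p = m·N/2 = 2.957·24/2 = 35.484000
base radius r_b = r_p·cos α = 35.484000·cos 24.811° = 32.208718
roll angle φ = 36.922° = 0.64441047 rad
x = r_b·(cos φ + φ·sin φ) = 38.217865
y = r_b·(sin φ − φ·cos φ) = 2.755478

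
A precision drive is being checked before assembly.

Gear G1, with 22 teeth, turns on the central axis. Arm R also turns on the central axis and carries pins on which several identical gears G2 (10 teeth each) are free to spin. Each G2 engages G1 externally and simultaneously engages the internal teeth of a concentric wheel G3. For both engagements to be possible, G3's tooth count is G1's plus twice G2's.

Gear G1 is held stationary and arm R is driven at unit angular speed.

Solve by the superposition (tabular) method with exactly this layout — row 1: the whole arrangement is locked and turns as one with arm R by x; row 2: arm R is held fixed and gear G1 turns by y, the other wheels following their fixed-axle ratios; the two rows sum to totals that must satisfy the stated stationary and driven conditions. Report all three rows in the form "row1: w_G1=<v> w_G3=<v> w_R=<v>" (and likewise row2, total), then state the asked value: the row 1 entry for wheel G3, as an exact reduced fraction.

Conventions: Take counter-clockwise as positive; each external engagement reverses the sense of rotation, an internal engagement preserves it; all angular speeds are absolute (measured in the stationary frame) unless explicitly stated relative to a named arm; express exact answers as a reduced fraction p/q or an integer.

class = planetary set [G3 = 22+2·10 = 42; Willis about the carrier]
row 1 (train locked, turned with arm): all members turn x
superposition row 2 [arm held]: sun y, ring −(22/42)·y, arm 0
boundary: total ω_sun = x + y = 0 and total ω_arm = x = 1  ⇒  y = -1, x = 1
row 2 ring = −(22/42)·(-1) = 11/21
totals (row 1 + row 2): sun 1 + (-1) = 0, ring 1 + 11/21 = 32/21, arm 1 + 0 = 1
asked cell (row1, ring) = 1

row1: w_G1=1 w_G3=1 w_R=1
row2: w_G1=-1 w_G3=11/21 w_R=0
total: w_G1=0 w_G3=32/21 w_R=1
asked value: 1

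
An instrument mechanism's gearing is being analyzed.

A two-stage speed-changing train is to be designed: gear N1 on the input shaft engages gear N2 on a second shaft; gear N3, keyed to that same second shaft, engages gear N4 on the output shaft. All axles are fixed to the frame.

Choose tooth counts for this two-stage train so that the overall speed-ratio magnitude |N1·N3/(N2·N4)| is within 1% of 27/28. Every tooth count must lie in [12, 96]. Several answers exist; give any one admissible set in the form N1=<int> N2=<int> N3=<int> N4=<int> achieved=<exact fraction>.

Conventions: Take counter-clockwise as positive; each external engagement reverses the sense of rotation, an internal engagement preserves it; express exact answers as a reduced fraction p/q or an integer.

N1=12 N2=14 N3=18 N4=16 achieved=27/28

2-stage fixed-axis compound train for ratio 27/28
target = 27/28 in lowest terms: an exact hit needs N1·N3 = k·27 and N2·N4 = k·28 for one integer k, every count in [12, 96]; additionally prefer no 1:1 stage (N1 ≠ N2, N3 ≠ N4)
k = 1…7: no 1:1-free in-range split of k·27 and k·28 into factor pairs; take k = 8
k = 8: N1·N3 = 216 = 12·18, N2·N4 = 224 = 14·16
achieved = 12·18/(14·16) = 27/28; |achieved − target| = 0 ≤ 27/2800 ✓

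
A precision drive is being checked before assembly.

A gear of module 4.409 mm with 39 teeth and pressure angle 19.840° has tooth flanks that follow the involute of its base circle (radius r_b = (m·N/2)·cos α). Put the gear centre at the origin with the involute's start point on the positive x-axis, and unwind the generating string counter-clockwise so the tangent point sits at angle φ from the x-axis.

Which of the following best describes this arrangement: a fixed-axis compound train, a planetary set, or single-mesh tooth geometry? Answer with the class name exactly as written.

single-mesh tooth geometry

class = single-mesh tooth geometry [base-circle involute, m = 4.409, 39T]
classification: single-mesh tooth geometry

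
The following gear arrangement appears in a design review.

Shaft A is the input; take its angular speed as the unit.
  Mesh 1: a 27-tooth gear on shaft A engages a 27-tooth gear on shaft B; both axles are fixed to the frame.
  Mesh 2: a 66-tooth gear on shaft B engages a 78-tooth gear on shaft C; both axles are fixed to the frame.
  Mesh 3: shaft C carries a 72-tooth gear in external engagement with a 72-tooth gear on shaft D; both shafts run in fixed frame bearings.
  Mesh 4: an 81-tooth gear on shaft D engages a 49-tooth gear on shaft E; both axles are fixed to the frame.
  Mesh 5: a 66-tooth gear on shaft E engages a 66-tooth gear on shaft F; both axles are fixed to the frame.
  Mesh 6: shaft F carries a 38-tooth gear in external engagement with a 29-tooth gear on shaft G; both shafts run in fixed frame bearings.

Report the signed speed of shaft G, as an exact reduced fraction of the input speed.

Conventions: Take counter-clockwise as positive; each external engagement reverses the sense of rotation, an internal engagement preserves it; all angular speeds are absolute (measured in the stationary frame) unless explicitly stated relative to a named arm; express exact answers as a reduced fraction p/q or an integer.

33858/18473

6-mesh fixed-axis compound train (all bearings frame-fixed)
mesh 1 [27T→27T]: |ω|/ω_in = 1×27/27 = 1, sense flips to −
mesh 2 [66T→78T]: |ω|/ω_in = 1×66/78 = 11/13, sense flips to +
mesh 3 [72T→72T]: |ω|/ω_in = (11/13)×72/72 = 11/13, sense flips to −
mesh 4 [81T→49T]: |ω|/ω_in = (11/13)×81/49 = 891/637, sense flips to +
mesh 5 [66T→66T]: |ω|/ω_in = (891/637)×66/66 = 891/637, sense flips to −
mesh 6 [38T→29T]: |ω|/ω_in = (891/637)×38/29 = 33858/18473, sense flips to +
signed output speed (× input speed) = 33858/18473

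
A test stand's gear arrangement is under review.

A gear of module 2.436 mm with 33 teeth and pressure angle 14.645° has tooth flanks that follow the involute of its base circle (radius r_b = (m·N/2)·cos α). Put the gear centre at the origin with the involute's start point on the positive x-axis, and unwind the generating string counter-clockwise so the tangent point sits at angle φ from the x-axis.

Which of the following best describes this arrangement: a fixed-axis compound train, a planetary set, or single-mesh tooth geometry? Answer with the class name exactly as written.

class = single-mesh tooth geometry [base-circle involute, m = 2.436, 33T]
classification: single-mesh tooth geometry

single-mesh tooth geometry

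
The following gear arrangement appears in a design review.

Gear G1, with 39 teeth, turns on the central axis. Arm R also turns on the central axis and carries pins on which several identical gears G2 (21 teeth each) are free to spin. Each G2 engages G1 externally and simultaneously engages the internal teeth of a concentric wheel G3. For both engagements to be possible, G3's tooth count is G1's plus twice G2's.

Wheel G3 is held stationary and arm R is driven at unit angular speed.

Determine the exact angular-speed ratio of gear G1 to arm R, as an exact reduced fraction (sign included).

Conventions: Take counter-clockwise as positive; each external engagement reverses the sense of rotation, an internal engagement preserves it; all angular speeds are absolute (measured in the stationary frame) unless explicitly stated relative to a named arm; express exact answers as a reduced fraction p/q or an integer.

class = planetary set [G3 = 39+2·21 = 81; Willis about the carrier]
ring teeth: 39 + 2·21 = 81
39(ω_sun−ω_arm) = −81(ω_ring−ω_arm),  ω_ring = 0, ω_arm = 1
ω_sun = 1 − (81/39)(0−1) = 40/13
ω_out/ω_in = 40/13

40/13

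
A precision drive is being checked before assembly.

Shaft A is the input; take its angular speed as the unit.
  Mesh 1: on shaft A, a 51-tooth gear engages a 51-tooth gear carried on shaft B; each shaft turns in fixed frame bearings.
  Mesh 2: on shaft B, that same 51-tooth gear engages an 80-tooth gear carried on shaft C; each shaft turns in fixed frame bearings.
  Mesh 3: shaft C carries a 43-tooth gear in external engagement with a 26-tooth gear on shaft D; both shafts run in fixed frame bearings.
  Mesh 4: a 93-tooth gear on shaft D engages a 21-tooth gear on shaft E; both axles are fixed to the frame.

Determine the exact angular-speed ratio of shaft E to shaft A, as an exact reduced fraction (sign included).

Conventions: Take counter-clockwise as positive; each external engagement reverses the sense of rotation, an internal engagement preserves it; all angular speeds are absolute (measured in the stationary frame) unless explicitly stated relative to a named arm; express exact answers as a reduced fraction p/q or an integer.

67983/14560

class = fixed-axis compound train [4 meshes; 4 ratios multiply, 4 sense flips]
mesh 1 [51T→51T]: running ratio 1, sense −
mesh 2 [51T→80T]: running ratio 51/80, sense +
mesh 3 [43T→26T]: running ratio 2193/2080, sense −
mesh 4 [93T→21T]: running ratio 67983/14560, sense +
ω_out/ω_in = 67983/14560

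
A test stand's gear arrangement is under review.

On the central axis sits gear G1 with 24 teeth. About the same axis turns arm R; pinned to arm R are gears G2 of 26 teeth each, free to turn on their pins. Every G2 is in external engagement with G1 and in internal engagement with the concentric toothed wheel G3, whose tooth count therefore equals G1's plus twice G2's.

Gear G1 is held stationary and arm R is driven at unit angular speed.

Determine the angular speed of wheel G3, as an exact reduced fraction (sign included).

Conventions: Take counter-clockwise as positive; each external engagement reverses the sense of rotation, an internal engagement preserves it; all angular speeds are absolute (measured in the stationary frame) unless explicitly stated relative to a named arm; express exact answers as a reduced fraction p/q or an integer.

25/19

planetary set (24T centre, 26T on arm, 76T internal) — Willis relation
ring teeth: 24 + 2·26 = 76
24(ω_sun−ω_arm) = −76(ω_ring−ω_arm),  ω_sun = 0, ω_arm = 1
ω_ring = 1 − (24/76)(0−1) = 25/19
exact speed ratio = 25/19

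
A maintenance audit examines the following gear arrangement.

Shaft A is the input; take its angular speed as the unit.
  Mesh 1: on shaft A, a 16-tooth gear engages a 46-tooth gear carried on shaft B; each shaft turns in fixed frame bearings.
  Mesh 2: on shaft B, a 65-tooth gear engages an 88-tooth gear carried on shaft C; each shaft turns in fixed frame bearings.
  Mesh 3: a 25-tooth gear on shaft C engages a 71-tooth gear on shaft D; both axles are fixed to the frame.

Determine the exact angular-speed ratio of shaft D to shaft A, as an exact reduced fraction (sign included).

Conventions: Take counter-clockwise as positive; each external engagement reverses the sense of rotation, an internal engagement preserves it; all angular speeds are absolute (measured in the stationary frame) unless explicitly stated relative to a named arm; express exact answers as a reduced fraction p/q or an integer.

class = fixed-axis compound train [3 meshes; 3 ratios multiply, 3 sense flips]
mesh 1 [16T→46T]: running ratio 8/23, sense −
mesh 2 [65T→88T]: running ratio 65/253, sense +
mesh 3 [25T→71T]: running ratio 1625/17963, sense −
ω_out/ω_in = -1625/17963

-1625/17963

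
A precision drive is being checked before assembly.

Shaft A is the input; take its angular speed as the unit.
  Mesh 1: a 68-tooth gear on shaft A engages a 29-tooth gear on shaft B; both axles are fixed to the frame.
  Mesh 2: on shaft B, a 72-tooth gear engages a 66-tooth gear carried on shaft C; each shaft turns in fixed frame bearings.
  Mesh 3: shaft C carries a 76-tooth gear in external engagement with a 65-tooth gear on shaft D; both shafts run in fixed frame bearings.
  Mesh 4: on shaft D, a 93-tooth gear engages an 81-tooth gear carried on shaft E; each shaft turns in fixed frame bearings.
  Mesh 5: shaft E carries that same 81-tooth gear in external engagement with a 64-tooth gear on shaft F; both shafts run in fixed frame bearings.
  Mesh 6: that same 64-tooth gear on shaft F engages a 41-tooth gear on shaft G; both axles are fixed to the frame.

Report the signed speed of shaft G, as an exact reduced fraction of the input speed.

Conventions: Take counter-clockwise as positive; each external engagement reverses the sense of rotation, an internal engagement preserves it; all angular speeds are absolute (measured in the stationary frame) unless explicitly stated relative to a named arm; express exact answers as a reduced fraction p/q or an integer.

6-mesh fixed-axis compound train (all bearings frame-fixed)
mesh 1 [68T→29T]: |ω|/ω_in = 1×68/29 = 68/29, sense flips to −
mesh 2 [72T→66T]: |ω|/ω_in = (68/29)×72/66 = 816/319, sense flips to +
mesh 3 [76T→65T]: |ω|/ω_in = (816/319)×76/65 = 62016/20735, sense flips to −
mesh 4 [93T→81T]: |ω|/ω_in = (62016/20735)×93/81 = 640832/186615, sense flips to +
mesh 5 [81T→64T]: |ω|/ω_in = (640832/186615)×81/64 = 90117/20735, sense flips to −
mesh 6 [64T→41T]: |ω|/ω_in = (90117/20735)×64/41 = 5767488/850135, sense flips to +
signed output speed (× input speed) = 5767488/850135

5767488/850135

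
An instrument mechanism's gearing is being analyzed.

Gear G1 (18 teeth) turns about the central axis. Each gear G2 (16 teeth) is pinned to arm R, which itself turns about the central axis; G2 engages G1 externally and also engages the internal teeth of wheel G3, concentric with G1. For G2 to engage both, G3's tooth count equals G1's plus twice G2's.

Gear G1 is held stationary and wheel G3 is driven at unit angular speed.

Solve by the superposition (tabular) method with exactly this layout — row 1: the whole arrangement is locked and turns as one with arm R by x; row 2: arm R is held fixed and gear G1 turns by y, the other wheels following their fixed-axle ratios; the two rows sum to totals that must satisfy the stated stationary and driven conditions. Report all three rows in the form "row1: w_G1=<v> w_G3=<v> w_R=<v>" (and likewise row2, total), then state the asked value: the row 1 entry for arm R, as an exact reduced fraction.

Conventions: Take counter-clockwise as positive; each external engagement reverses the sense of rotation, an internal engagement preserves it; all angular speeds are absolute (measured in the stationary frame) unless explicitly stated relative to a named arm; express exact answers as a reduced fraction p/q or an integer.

row1: w_G1=25/34 w_G3=25/34 w_R=25/34
row2: w_G1=-25/34 w_G3=9/34 w_R=0
total: w_G1=0 w_G3=1 w_R=25/34
asked value: 25/34

topology: planetary set — G1 18T / G2 16T / G3 50T, arm = carrier (Willis)
row 1: whole set turns with the arm by x
superposition row 2 [arm held]: sun y, ring −(18/50)·y, arm 0
boundary: total ω_sun = x + y = 0 and total ω_ring = x − (18/50)·y = 1  ⇒  y = -25/34, x = 25/34
row 2 ring = −(18/50)·(-25/34) = 9/34
totals (row 1 + row 2): sun 25/34 + (-25/34) = 0, ring 25/34 + 9/34 = 1, arm 25/34 + 0 = 25/34
asked cell (row1, arm) = 25/34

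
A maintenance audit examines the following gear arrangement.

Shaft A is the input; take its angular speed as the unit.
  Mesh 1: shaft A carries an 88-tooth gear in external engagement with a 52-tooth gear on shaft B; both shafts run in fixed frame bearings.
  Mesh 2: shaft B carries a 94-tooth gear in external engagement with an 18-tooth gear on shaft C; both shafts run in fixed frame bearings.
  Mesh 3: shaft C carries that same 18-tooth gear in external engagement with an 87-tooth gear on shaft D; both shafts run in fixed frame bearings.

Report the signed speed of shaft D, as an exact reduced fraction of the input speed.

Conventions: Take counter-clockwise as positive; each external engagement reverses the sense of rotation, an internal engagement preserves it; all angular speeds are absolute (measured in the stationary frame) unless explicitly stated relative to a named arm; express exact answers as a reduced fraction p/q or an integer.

3-mesh fixed-axis compound train (all bearings frame-fixed)
mesh 1 [88T→52T]: |ω|/ω_in = 1×88/52 = 22/13, sense flips to −
mesh 2 [94T→18T]: |ω|/ω_in = (22/13)×94/18 = 1034/117, sense flips to +
mesh 3 [18T→87T]: |ω|/ω_in = (1034/117)×18/87 = 2068/1131, sense flips to −
signed output speed (× input speed) = -2068/1131

-2068/1131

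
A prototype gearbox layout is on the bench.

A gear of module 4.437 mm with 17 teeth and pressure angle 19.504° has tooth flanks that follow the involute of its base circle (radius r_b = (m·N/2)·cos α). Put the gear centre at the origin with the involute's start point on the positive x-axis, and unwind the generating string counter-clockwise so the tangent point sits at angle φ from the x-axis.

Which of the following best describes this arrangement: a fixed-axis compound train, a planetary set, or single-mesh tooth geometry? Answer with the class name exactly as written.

single-mesh tooth geometry

single-mesh involute tooth geometry (17T wheel at module 4.437)
classification: single-mesh tooth geometry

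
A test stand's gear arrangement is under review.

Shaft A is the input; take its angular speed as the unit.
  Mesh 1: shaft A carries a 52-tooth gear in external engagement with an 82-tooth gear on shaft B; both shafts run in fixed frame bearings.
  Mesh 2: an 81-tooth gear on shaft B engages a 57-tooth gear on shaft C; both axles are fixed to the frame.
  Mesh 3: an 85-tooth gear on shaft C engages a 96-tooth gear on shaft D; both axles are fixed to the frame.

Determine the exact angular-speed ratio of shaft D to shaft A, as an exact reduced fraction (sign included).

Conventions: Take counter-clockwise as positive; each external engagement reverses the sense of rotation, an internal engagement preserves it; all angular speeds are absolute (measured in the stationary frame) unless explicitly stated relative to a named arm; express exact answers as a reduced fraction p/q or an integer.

-9945/12464

class = fixed-axis compound train [3 meshes; 3 ratios multiply, 3 sense flips]
mesh 1 [52T→82T]: running ratio 26/41, sense −
mesh 2 [81T→57T]: running ratio 702/779, sense +
mesh 3 [85T→96T]: running ratio 9945/12464, sense −
ω_out/ω_in = -9945/12464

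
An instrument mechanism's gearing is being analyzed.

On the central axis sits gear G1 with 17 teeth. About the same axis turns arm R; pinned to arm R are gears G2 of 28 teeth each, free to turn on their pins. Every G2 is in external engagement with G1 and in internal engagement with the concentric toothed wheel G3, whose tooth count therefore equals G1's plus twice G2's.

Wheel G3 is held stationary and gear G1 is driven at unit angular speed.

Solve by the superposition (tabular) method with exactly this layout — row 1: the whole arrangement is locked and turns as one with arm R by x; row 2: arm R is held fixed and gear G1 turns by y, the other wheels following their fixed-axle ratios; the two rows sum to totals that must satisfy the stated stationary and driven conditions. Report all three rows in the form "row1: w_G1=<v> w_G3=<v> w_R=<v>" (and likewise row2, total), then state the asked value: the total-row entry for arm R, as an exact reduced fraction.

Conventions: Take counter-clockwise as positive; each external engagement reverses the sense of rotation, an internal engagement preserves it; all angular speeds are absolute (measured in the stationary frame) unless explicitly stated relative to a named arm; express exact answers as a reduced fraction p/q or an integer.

row1: w_G1=17/90 w_G3=17/90 w_R=17/90
row2: w_G1=73/90 w_G3=-17/90 w_R=0
total: w_G1=1 w_G3=0 w_R=17/90
asked value: 17/90

class = planetary set [G3 = 17+2·28 = 73; Willis about the carrier]
row 1 — lock + rotate with arm: ω_sun = ω_ring = ω_arm = x
row 2: sun turns y, ring = −(17/73)·y, arm 0
boundary: total ω_ring = x − (17/73)·y = 0 and total ω_sun = x + y = 1  ⇒  y = 73/90, x = 17/90
row 2 ring = −(17/73)·73/90 = -17/90
totals (row 1 + row 2): sun 17/90 + 73/90 = 1, ring 17/90 + (-17/90) = 0, arm 17/90 + 0 = 17/90
asked cell (total, arm) = 17/90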